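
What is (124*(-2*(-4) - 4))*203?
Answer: 100688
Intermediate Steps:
(124*(-2*(-4) - 4))*203 = (124*(8 - 4))*203 = (124*4)*203 = 496*203 = 100688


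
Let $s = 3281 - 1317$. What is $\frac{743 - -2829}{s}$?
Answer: $\frac{893}{491} \approx 1.8187$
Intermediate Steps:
$s = 1964$
$\frac{743 - -2829}{s} = \frac{743 - -2829}{1964} = \left(743 + 2829\right) \frac{1}{1964} = 3572 \cdot \frac{1}{1964} = \frac{893}{491}$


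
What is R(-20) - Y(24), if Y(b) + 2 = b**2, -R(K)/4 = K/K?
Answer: -578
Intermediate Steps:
R(K) = -4 (R(K) = -4*K/K = -4*1 = -4)
Y(b) = -2 + b**2
R(-20) - Y(24) = -4 - (-2 + 24**2) = -4 - (-2 + 576) = -4 - 1*574 = -4 - 574 = -578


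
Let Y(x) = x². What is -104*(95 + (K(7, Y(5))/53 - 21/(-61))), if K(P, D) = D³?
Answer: -131182792/3233 ≈ -40576.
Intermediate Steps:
-104*(95 + (K(7, Y(5))/53 - 21/(-61))) = -104*(95 + ((5²)³/53 - 21/(-61))) = -104*(95 + (25³*(1/53) - 21*(-1/61))) = -104*(95 + (15625*(1/53) + 21/61)) = -104*(95 + (15625/53 + 21/61)) = -104*(95 + 954238/3233) = -104*1261373/3233 = -131182792/3233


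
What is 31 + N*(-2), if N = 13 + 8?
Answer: -11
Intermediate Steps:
N = 21
31 + N*(-2) = 31 + 21*(-2) = 31 - 42 = -11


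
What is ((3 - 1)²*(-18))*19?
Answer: -1368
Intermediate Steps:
((3 - 1)²*(-18))*19 = (2²*(-18))*19 = (4*(-18))*19 = -72*19 = -1368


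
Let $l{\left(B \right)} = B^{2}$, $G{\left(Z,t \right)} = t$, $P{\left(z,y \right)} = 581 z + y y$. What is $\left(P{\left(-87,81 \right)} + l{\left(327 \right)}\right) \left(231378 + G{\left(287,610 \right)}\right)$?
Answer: $14602020684$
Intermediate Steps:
$P{\left(z,y \right)} = y^{2} + 581 z$ ($P{\left(z,y \right)} = 581 z + y^{2} = y^{2} + 581 z$)
$\left(P{\left(-87,81 \right)} + l{\left(327 \right)}\right) \left(231378 + G{\left(287,610 \right)}\right) = \left(\left(81^{2} + 581 \left(-87\right)\right) + 327^{2}\right) \left(231378 + 610\right) = \left(\left(6561 - 50547\right) + 106929\right) 231988 = \left(-43986 + 106929\right) 231988 = 62943 \cdot 231988 = 14602020684$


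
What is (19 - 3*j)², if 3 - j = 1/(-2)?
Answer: 289/4 ≈ 72.250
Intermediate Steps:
j = 7/2 (j = 3 - 1/(-2) = 3 - 1*(-½) = 3 + ½ = 7/2 ≈ 3.5000)
(19 - 3*j)² = (19 - 3*7/2)² = (19 - 21/2)² = (17/2)² = 289/4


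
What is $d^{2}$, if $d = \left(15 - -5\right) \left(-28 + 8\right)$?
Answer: $160000$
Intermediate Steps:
$d = -400$ ($d = \left(15 + 5\right) \left(-20\right) = 20 \left(-20\right) = -400$)
$d^{2} = \left(-400\right)^{2} = 160000$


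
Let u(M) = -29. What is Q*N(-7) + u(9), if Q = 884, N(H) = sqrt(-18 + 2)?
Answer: -29 + 3536*I ≈ -29.0 + 3536.0*I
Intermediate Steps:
N(H) = 4*I (N(H) = sqrt(-16) = 4*I)
Q*N(-7) + u(9) = 884*(4*I) - 29 = 3536*I - 29 = -29 + 3536*I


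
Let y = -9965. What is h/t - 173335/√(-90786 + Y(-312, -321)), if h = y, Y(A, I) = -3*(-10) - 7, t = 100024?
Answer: -9965/100024 + 173335*I*√90763/90763 ≈ -0.099626 + 575.35*I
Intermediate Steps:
Y(A, I) = 23 (Y(A, I) = 30 - 7 = 23)
h = -9965
h/t - 173335/√(-90786 + Y(-312, -321)) = -9965/100024 - 173335/√(-90786 + 23) = -9965*1/100024 - 173335*(-I*√90763/90763) = -9965/100024 - 173335*(-I*√90763/90763) = -9965/100024 - (-173335)*I*√90763/90763 = -9965/100024 + 173335*I*√90763/90763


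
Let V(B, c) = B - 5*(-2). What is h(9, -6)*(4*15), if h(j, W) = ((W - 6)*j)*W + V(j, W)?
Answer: 40020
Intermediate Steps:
V(B, c) = 10 + B (V(B, c) = B + 10 = 10 + B)
h(j, W) = 10 + j + W*j*(-6 + W) (h(j, W) = ((W - 6)*j)*W + (10 + j) = ((-6 + W)*j)*W + (10 + j) = (j*(-6 + W))*W + (10 + j) = W*j*(-6 + W) + (10 + j) = 10 + j + W*j*(-6 + W))
h(9, -6)*(4*15) = (10 + 9 + 9*(-6)**2 - 6*(-6)*9)*(4*15) = (10 + 9 + 9*36 + 324)*60 = (10 + 9 + 324 + 324)*60 = 667*60 = 40020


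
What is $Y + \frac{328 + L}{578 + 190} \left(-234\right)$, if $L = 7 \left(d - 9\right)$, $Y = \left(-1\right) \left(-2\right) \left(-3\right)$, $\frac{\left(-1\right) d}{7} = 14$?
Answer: $\frac{15651}{128} \approx 122.27$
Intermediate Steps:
$d = -98$ ($d = \left(-7\right) 14 = -98$)
$Y = -6$ ($Y = 2 \left(-3\right) = -6$)
$L = -749$ ($L = 7 \left(-98 - 9\right) = 7 \left(-107\right) = -749$)
$Y + \frac{328 + L}{578 + 190} \left(-234\right) = -6 + \frac{328 - 749}{578 + 190} \left(-234\right) = -6 + - \frac{421}{768} \left(-234\right) = -6 + \left(-421\right) \frac{1}{768} \left(-234\right) = -6 - - \frac{16419}{128} = -6 + \frac{16419}{128} = \frac{15651}{128}$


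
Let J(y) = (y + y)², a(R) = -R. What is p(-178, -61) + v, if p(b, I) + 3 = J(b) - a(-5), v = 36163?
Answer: 162891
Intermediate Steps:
J(y) = 4*y² (J(y) = (2*y)² = 4*y²)
p(b, I) = -8 + 4*b² (p(b, I) = -3 + (4*b² - (-1)*(-5)) = -3 + (4*b² - 1*5) = -3 + (4*b² - 5) = -3 + (-5 + 4*b²) = -8 + 4*b²)
p(-178, -61) + v = (-8 + 4*(-178)²) + 36163 = (-8 + 4*31684) + 36163 = (-8 + 126736) + 36163 = 126728 + 36163 = 162891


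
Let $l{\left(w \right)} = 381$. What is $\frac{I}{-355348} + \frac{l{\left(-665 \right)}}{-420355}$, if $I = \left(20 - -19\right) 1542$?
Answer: $- \frac{12707348289}{74686154270} \approx -0.17014$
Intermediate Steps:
$I = 60138$ ($I = \left(20 + 19\right) 1542 = 39 \cdot 1542 = 60138$)
$\frac{I}{-355348} + \frac{l{\left(-665 \right)}}{-420355} = \frac{60138}{-355348} + \frac{381}{-420355} = 60138 \left(- \frac{1}{355348}\right) + 381 \left(- \frac{1}{420355}\right) = - \frac{30069}{177674} - \frac{381}{420355} = - \frac{12707348289}{74686154270}$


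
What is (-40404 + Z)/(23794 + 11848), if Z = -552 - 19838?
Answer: -30397/17821 ≈ -1.7057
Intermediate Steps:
Z = -20390
(-40404 + Z)/(23794 + 11848) = (-40404 - 20390)/(23794 + 11848) = -60794/35642 = -60794*1/35642 = -30397/17821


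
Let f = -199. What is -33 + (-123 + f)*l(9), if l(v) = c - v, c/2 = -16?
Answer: 13169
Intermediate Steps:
c = -32 (c = 2*(-16) = -32)
l(v) = -32 - v
-33 + (-123 + f)*l(9) = -33 + (-123 - 199)*(-32 - 1*9) = -33 - 322*(-32 - 9) = -33 - 322*(-41) = -33 + 13202 = 13169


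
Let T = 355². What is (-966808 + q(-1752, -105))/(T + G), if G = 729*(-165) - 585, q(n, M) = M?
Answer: -966913/5155 ≈ -187.57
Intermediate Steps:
G = -120870 (G = -120285 - 585 = -120870)
T = 126025
(-966808 + q(-1752, -105))/(T + G) = (-966808 - 105)/(126025 - 120870) = -966913/5155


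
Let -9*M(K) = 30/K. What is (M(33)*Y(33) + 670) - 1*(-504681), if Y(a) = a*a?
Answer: 505241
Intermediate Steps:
M(K) = -10/(3*K)
Y(a) = a²
(M(33)*Y(33) + 670) - 1*(-504681) = (-10/3/33*33² + 670) - 1*(-504681) = (-10/3*1/33*1089 + 670) + 504681 = (-10/99*1089 + 670) + 504681 = (-110 + 670) + 504681 = 560 + 504681 = 505241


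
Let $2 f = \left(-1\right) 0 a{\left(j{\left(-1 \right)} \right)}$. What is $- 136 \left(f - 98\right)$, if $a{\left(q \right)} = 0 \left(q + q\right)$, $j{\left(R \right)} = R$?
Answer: $13328$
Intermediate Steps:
$a{\left(q \right)} = 0$ ($a{\left(q \right)} = 0 \cdot 2 q = 0$)
$f = 0$ ($f = \frac{\left(-1\right) 0 \cdot 0}{2} = \frac{0 \cdot 0}{2} = \frac{1}{2} \cdot 0 = 0$)
$- 136 \left(f - 98\right) = - 136 \left(0 - 98\right) = \left(-136\right) \left(-98\right) = 13328$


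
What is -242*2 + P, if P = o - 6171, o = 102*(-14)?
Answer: -8083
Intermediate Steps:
o = -1428
P = -7599 (P = -1428 - 6171 = -7599)
-242*2 + P = -242*2 - 7599 = -484 - 7599 = -8083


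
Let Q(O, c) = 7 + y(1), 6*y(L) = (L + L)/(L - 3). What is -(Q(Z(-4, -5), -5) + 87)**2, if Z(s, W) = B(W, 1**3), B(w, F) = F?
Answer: -316969/36 ≈ -8804.7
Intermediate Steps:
y(L) = L/(3*(-3 + L)) (y(L) = ((L + L)/(L - 3))/6 = ((2*L)/(-3 + L))/6 = (2*L/(-3 + L))/6 = L/(3*(-3 + L)))
Z(s, W) = 1 (Z(s, W) = 1**3 = 1)
Q(O, c) = 41/6 (Q(O, c) = 7 + (1/3)*1/(-3 + 1) = 7 + (1/3)*1/(-2) = 7 + (1/3)*1*(-1/2) = 7 - 1/6 = 41/6)
-(Q(Z(-4, -5), -5) + 87)**2 = -(41/6 + 87)**2 = -(563/6)**2 = -1*316969/36 = -316969/36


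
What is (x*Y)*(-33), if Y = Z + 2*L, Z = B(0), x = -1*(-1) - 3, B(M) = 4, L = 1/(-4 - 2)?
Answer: 242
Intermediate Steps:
L = -⅙ (L = 1/(-6) = -⅙ ≈ -0.16667)
x = -2 (x = 1 - 3 = -2)
Z = 4
Y = 11/3 (Y = 4 + 2*(-⅙) = 4 - ⅓ = 11/3 ≈ 3.6667)
(x*Y)*(-33) = -2*11/3*(-33) = -22/3*(-33) = 242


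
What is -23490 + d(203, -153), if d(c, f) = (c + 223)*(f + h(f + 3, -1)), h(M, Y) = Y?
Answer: -89094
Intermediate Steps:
d(c, f) = (-1 + f)*(223 + c) (d(c, f) = (c + 223)*(f - 1) = (223 + c)*(-1 + f) = (-1 + f)*(223 + c))
-23490 + d(203, -153) = -23490 + (-223 - 1*203 + 223*(-153) + 203*(-153)) = -23490 + (-223 - 203 - 34119 - 31059) = -23490 - 65604 = -89094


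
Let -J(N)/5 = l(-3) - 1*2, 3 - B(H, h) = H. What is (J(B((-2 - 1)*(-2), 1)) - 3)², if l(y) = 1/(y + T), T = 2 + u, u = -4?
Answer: 64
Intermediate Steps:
B(H, h) = 3 - H
T = -2 (T = 2 - 4 = -2)
l(y) = 1/(-2 + y) (l(y) = 1/(y - 2) = 1/(-2 + y))
J(N) = 11 (J(N) = -5*(1/(-2 - 3) - 1*2) = -5*(1/(-5) - 2) = -5*(-⅕ - 2) = -5*(-11/5) = 11)
(J(B((-2 - 1)*(-2), 1)) - 3)² = (11 - 3)² = 8² = 64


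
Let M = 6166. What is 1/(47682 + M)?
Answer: 1/53848 ≈ 1.8571e-5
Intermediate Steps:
1/(47682 + M) = 1/(47682 + 6166) = 1/53848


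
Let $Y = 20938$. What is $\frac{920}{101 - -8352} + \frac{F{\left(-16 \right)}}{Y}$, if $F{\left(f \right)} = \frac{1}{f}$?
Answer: $\frac{308198907}{2831822624} \approx 0.10883$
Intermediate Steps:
$\frac{920}{101 - -8352} + \frac{F{\left(-16 \right)}}{Y} = \frac{920}{101 - -8352} + \frac{1}{\left(-16\right) 20938} = \frac{920}{101 + 8352} - \frac{1}{335008} = \frac{920}{8453} - \frac{1}{335008} = \frac{308198907}{2831822624}$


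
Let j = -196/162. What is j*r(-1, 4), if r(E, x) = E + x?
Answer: -98/27 ≈ -3.6296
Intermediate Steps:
j = -98/81 (j = -196*1/162 = -98/81 ≈ -1.2099)
j*r(-1, 4) = -98*(-1 + 4)/81 = -98/81*3 = -98/27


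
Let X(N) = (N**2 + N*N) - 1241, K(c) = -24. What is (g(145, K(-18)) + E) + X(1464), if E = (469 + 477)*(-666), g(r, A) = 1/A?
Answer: 87727559/24 ≈ 3.6553e+6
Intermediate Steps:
X(N) = -1241 + 2*N**2 (X(N) = (N**2 + N**2) - 1241 = 2*N**2 - 1241 = -1241 + 2*N**2)
E = -630036 (E = 946*(-666) = -630036)
(g(145, K(-18)) + E) + X(1464) = (1/(-24) - 630036) + (-1241 + 2*1464**2) = (-1/24 - 630036) + (-1241 + 2*2143296) = -15120865/24 + (-1241 + 4286592) = -15120865/24 + 4285351 = 87727559/24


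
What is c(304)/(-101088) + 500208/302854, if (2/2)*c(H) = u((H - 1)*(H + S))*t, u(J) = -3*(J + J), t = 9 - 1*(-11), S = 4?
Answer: 5976025399/53150877 ≈ 112.44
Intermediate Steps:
t = 20 (t = 9 + 11 = 20)
u(J) = -6*J
c(H) = -120*(-1 + H)*(4 + H) (c(H) = -6*(H - 1)*(H + 4)*20 = -6*(-1 + H)*(4 + H)*20 = -120*(-1 + H)*(4 + H))
c(304)/(-101088) + 500208/302854 = (480 - 360*304 - 120*304**2)/(-101088) + 500208/302854 = (480 - 109440 - 120*92416)*(-1/101088) + 500208*(1/302854) = (480 - 109440 - 11089920)*(-1/101088) + 250104/151427 = -11198880*(-1/101088) + 250104/151427 = 38885/351 + 250104/151427 = 5976025399/53150877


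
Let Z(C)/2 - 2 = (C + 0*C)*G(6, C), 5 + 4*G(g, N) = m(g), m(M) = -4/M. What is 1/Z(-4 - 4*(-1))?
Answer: 1/4 ≈ 0.25000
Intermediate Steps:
G(g, N) = -5/4 - 1/g (G(g, N) = -5/4 + (-4/g)/4 = -5/4 - 1/g)
Z(C) = 4 - 17*C/6 (Z(C) = 4 + 2*((C + 0*C)*(-5/4 - 1/6)) = 4 + 2*((C + 0)*(-5/4 - 1*1/6)) = 4 + 2*(C*(-5/4 - 1/6)) = 4 + 2*(C*(-17/12)) = 4 + 2*(-17*C/12) = 4 - 17*C/6)
1/Z(-4 - 4*(-1)) = 1/(4 - 17*(-4 - 4*(-1))/6) = 1/(4 - 17*(-4 + 4)/6) = 1/(4 - 17/6*0) = 1/(4 + 0) = 1/4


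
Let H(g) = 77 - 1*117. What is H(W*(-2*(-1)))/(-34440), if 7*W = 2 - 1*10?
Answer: 1/861 ≈ 0.0011614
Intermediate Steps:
W = -8/7 (W = (2 - 1*10)/7 = (2 - 10)/7 = (1/7)*(-8) = -8/7 ≈ -1.1429)
H(g) = -40 (H(g) = 77 - 117 = -40)
H(W*(-2*(-1)))/(-34440) = -40/(-34440) = -40*(-1/34440) = 1/861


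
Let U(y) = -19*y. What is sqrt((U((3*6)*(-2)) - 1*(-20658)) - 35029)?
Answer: I*sqrt(13687) ≈ 116.99*I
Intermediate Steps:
sqrt((U((3*6)*(-2)) - 1*(-20658)) - 35029) = sqrt((-19*3*6*(-2) - 1*(-20658)) - 35029) = sqrt((-342*(-2) + 20658) - 35029) = sqrt((-19*(-36) + 20658) - 35029) = sqrt((684 + 20658) - 35029) = sqrt(21342 - 35029) = sqrt(-13687) = I*sqrt(13687)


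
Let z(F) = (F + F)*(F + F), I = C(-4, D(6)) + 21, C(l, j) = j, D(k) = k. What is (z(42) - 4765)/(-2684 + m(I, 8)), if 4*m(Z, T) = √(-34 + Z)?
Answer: -98384704/115261703 - 9164*I*√7/115261703 ≈ -0.85358 - 0.00021035*I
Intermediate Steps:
I = 27 (I = 6 + 21 = 27)
z(F) = 4*F² (z(F) = (2*F)*(2*F) = 4*F²)
m(Z, T) = √(-34 + Z)/4
(z(42) - 4765)/(-2684 + m(I, 8)) = (4*42² - 4765)/(-2684 + √(-34 + 27)/4) = (4*1764 - 4765)/(-2684 + √(-7)/4) = (7056 - 4765)/(-2684 + (I*√7)/4) = 2291/(-2684 + I*√7/4)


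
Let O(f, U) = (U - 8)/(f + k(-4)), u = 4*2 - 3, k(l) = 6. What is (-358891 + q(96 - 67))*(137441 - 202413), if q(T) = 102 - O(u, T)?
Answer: 256424992400/11 ≈ 2.3311e+10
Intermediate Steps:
u = 5 (u = 8 - 3 = 5)
O(f, U) = (-8 + U)/(6 + f) (O(f, U) = (U - 8)/(f + 6) = (-8 + U)/(6 + f))
q(T) = 1130/11 - T/11 (q(T) = 102 - (-8 + T)/(6 + 5) = 102 - (-8 + T)/11 = 102 - (-8/11 + T/11) = 102 + (8/11 - T/11) = 1130/11 - T/11)
(-358891 + q(96 - 67))*(137441 - 202413) = (-358891 + (1130/11 - (96 - 67)/11))*(137441 - 202413) = (-358891 + (1130/11 - 1/11*29))*(-64972) = (-358891 + (1130/11 - 29/11))*(-64972) = (-358891 + 1101/11)*(-64972) = -3946700/11*(-64972) = 256424992400/11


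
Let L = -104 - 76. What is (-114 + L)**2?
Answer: 86436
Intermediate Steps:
L = -180
(-114 + L)**2 = (-114 - 180)**2 = (-294)**2 = 86436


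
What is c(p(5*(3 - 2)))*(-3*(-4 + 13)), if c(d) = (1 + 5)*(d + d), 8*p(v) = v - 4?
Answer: -81/2 ≈ -40.500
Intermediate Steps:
p(v) = -½ + v/8 (p(v) = (v - 4)/8 = (-4 + v)/8 = -½ + v/8)
c(d) = 12*d (c(d) = 6*(2*d) = 12*d)
c(p(5*(3 - 2)))*(-3*(-4 + 13)) = (12*(-½ + (5*(3 - 2))/8))*(-3*(-4 + 13)) = (12*(-½ + (5*1)/8))*(-3*9) = (12*(-½ + (⅛)*5))*(-27) = (12*(-½ + 5/8))*(-27) = (12*(⅛))*(-27) = (3/2)*(-27) = -81/2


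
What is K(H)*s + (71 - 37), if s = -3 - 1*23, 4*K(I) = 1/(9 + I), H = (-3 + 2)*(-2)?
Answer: 735/22 ≈ 33.409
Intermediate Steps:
H = 2 (H = -1*(-2) = 2)
K(I) = 1/(4*(9 + I))
s = -26 (s = -3 - 23 = -26)
K(H)*s + (71 - 37) = (1/(4*(9 + 2)))*(-26) + (71 - 37) = ((1/4)/11)*(-26) + 34 = ((1/4)*(1/11))*(-26) + 34 = (1/44)*(-26) + 34 = -13/22 + 34 = 735/22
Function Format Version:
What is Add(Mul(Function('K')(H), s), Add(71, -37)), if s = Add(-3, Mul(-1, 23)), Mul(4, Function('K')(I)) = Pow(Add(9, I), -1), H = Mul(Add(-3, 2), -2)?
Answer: Rational(735, 22) ≈ 33.409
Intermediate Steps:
H = 2 (H = Mul(-1, -2) = 2)
Function('K')(I) = Mul(Rational(1, 4), Pow(Add(9, I), -1))
s = -26 (s = Add(-3, -23) = -26)
Add(Mul(Function('K')(H), s), Add(71, -37)) = Add(Mul(Mul(Rational(1, 4), Pow(Add(9, 2), -1)), -26), Add(71, -37)) = Add(Mul(Mul(Rational(1, 4), Pow(11, -1)), -26), 34) = Add(Mul(Mul(Rational(1, 4), Rational(1, 11)), -26), 34) = Add(Mul(Rational(1, 44), -26), 34) = Add(Rational(-13, 22), 34) = Rational(735, 22)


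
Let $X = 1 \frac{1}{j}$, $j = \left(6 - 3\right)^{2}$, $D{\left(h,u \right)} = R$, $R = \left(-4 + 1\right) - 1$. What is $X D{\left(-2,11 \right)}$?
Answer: $- \frac{4}{9} \approx -0.44444$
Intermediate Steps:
$R = -4$ ($R = -3 - 1 = -4$)
$D{\left(h,u \right)} = -4$
$j = 9$ ($j = 3^{2} = 9$)
$X = \frac{1}{9}$ ($X = 1 \cdot \frac{1}{9} = \frac{1}{9} \approx 0.11111$)
$X D{\left(-2,11 \right)} = \frac{1}{9} \left(-4\right) = - \frac{4}{9}$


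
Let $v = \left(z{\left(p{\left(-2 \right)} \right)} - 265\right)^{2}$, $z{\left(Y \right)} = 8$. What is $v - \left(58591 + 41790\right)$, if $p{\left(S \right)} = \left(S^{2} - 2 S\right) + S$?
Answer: $-34332$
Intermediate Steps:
$p{\left(S \right)} = S^{2} - S$
$v = 66049$ ($v = \left(8 - 265\right)^{2} = \left(-257\right)^{2} = 66049$)
$v - \left(58591 + 41790\right) = 66049 - \left(58591 + 41790\right) = 66049 - 100381 = -34332$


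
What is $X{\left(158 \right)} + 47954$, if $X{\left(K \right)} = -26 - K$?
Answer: $47770$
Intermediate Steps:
$X{\left(158 \right)} + 47954 = \left(-26 - 158\right) + 47954 = -184 + 47954 = 47770$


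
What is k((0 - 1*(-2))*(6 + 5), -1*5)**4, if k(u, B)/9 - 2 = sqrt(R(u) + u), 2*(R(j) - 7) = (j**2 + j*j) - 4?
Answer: 1793783961 + 27031320*sqrt(511) ≈ 2.4048e+9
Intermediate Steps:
R(j) = 5 + j**2 (R(j) = 7 + ((j**2 + j*j) - 4)/2 = 7 + ((j**2 + j**2) - 4)/2 = 7 + (2*j**2 - 4)/2 = 7 + (-4 + 2*j**2)/2 = 7 + (-2 + j**2) = 5 + j**2)
k(u, B) = 18 + 9*sqrt(5 + u + u**2) (k(u, B) = 18 + 9*sqrt((5 + u**2) + u) = 18 + 9*sqrt(5 + u + u**2))
k((0 - 1*(-2))*(6 + 5), -1*5)**4 = (18 + 9*sqrt(5 + (0 - 1*(-2))*(6 + 5) + ((0 - 1*(-2))*(6 + 5))**2))**4 = (18 + 9*sqrt(5 + (0 + 2)*11 + ((0 + 2)*11)**2))**4 = (18 + 9*sqrt(5 + 2*11 + (2*11)**2))**4 = (18 + 9*sqrt(5 + 22 + 22**2))**4 = (18 + 9*sqrt(5 + 22 + 484))**4 = (18 + 9*sqrt(511))**4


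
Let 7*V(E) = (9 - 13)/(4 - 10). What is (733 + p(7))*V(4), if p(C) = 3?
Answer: 1472/21 ≈ 70.095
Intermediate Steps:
V(E) = 2/21 (V(E) = ((9 - 13)/(4 - 10))/7 = (-4/(-6))/7 = (-4*(-⅙))/7 = (⅐)*(⅔) = 2/21)
(733 + p(7))*V(4) = (733 + 3)*(2/21) = 736*(2/21) = 1472/21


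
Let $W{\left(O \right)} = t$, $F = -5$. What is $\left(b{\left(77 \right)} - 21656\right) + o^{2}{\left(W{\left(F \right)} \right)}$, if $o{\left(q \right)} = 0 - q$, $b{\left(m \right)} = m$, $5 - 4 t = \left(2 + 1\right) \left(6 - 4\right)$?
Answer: $- \frac{345263}{16} \approx -21579.0$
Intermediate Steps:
$t = - \frac{1}{4}$ ($t = \frac{5}{4} - \frac{\left(2 + 1\right) \left(6 - 4\right)}{4} = \frac{5}{4} - \frac{3 \cdot 2}{4} = \frac{5}{4} - \frac{3}{2} = - \frac{1}{4} \approx -0.25$)
$W{\left(O \right)} = - \frac{1}{4}$
$o{\left(q \right)} = - q$
$\left(b{\left(77 \right)} - 21656\right) + o^{2}{\left(W{\left(F \right)} \right)} = \left(77 - 21656\right) + \left(\left(-1\right) \left(- \frac{1}{4}\right)\right)^{2} = -21579 + \left(\frac{1}{4}\right)^{2} = -21579 + \frac{1}{16} = - \frac{345263}{16}$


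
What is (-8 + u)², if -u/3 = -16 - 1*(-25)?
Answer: 1225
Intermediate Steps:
u = -27 (u = -3*(-16 - 1*(-25)) = -3*(-16 + 25) = -3*9 = -27)
(-8 + u)² = (-8 - 27)² = (-35)² = 1225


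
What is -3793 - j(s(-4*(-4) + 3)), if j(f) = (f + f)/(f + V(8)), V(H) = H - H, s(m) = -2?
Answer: -3795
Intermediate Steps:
V(H) = 0
j(f) = 2 (j(f) = (f + f)/(f + 0) = (2*f)/f = 2)
-3793 - j(s(-4*(-4) + 3)) = -3793 - 1*2 = -3793 - 2 = -3795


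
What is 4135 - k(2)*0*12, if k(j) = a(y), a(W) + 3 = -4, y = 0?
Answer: 4135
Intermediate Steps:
a(W) = -7 (a(W) = -3 - 4 = -7)
k(j) = -7
4135 - k(2)*0*12 = 4135 - (-7*0)*12 = 4135 - 0*12 = 4135 - 1*0 = 4135 + 0 = 4135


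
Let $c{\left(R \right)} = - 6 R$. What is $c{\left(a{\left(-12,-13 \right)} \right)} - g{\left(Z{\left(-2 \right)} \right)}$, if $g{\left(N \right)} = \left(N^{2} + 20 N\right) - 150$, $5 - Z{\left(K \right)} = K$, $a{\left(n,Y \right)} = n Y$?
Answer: $-975$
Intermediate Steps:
$a{\left(n,Y \right)} = Y n$
$Z{\left(K \right)} = 5 - K$
$g{\left(N \right)} = -150 + N^{2} + 20 N$
$c{\left(a{\left(-12,-13 \right)} \right)} - g{\left(Z{\left(-2 \right)} \right)} = - 6 \left(\left(-13\right) \left(-12\right)\right) - \left(-150 + \left(5 - -2\right)^{2} + 20 \left(5 - -2\right)\right) = \left(-6\right) 156 - \left(-150 + \left(5 + 2\right)^{2} + 20 \left(5 + 2\right)\right) = -936 - \left(-150 + 7^{2} + 20 \cdot 7\right) = -936 - \left(-150 + 49 + 140\right) = -936 - 39 = -975$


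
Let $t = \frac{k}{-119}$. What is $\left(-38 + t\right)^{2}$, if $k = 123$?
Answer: $\frac{21576025}{14161} \approx 1523.6$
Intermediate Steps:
$t = - \frac{123}{119}$ ($t = \frac{123}{-119} = 123 \left(- \frac{1}{119}\right) = - \frac{123}{119} \approx -1.0336$)
$\left(-38 + t\right)^{2} = \left(-38 - \frac{123}{119}\right)^{2} = \left(- \frac{4645}{119}\right)^{2} = \frac{21576025}{14161}$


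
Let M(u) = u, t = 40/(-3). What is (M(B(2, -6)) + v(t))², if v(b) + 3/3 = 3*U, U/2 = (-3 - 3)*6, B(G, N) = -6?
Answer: 49729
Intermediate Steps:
t = -40/3 (t = 40*(-⅓) = -40/3 ≈ -13.333)
U = -72 (U = 2*((-3 - 3)*6) = 2*(-6*6) = 2*(-36) = -72)
v(b) = -217 (v(b) = -1 + 3*(-72) = -1 - 216 = -217)
(M(B(2, -6)) + v(t))² = (-6 - 217)² = (-223)² = 49729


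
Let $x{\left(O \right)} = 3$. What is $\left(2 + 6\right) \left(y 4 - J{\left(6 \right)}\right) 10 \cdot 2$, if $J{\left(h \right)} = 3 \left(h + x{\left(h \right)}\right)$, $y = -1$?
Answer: $-4960$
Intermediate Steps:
$J{\left(h \right)} = 9 + 3 h$ ($J{\left(h \right)} = 3 \left(h + 3\right) = 3 \left(3 + h\right) = 9 + 3 h$)
$\left(2 + 6\right) \left(y 4 - J{\left(6 \right)}\right) 10 \cdot 2 = \left(2 + 6\right) \left(\left(-1\right) 4 - \left(9 + 3 \cdot 6\right)\right) 10 \cdot 2 = 8 \left(-4 - \left(9 + 18\right)\right) 10 \cdot 2 = 8 \left(-4 - 27\right) 10 \cdot 2 = 8 \left(-31\right) 10 \cdot 2 = \left(-248\right) 10 \cdot 2 = \left(-2480\right) 2 = -4960$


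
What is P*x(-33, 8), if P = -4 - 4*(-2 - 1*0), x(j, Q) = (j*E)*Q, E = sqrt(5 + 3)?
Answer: -2112*sqrt(2) ≈ -2986.8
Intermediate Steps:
E = 2*sqrt(2) (E = sqrt(8) = 2*sqrt(2) ≈ 2.8284)
x(j, Q) = 2*Q*j*sqrt(2) (x(j, Q) = (j*(2*sqrt(2)))*Q = (2*j*sqrt(2))*Q = 2*Q*j*sqrt(2))
P = 4 (P = -4 - 4*(-2 + 0) = -4 - 4*(-2) = -4 + 8 = 4)
P*x(-33, 8) = 4*(2*8*(-33)*sqrt(2)) = 4*(-528*sqrt(2)) = -2112*sqrt(2)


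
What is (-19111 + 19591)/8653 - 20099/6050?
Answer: -171012647/52350650 ≈ -3.2667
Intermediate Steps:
(-19111 + 19591)/8653 - 20099/6050 = 480*(1/8653) - 20099*1/6050 = 480/8653 - 20099/6050 = -171012647/52350650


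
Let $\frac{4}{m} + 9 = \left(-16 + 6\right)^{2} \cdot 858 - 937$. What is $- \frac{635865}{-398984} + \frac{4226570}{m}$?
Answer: $\frac{35773042170457745}{398984} \approx 8.966 \cdot 10^{10}$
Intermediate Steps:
$m = \frac{2}{42427}$ ($m = \frac{4}{-9 - \left(937 - \left(-16 + 6\right)^{2} \cdot 858\right)} = \frac{4}{-9 - \left(937 - \left(-10\right)^{2} \cdot 858\right)} = \frac{4}{-9 + \left(100 \cdot 858 - 937\right)} = \frac{4}{-9 + \left(85800 - 937\right)} = \frac{4}{-9 + 84863} = \frac{4}{84854} = 4 \cdot \frac{1}{84854} = \frac{2}{42427} \approx 4.714 \cdot 10^{-5}$)
$- \frac{635865}{-398984} + \frac{4226570}{m} = - \frac{635865}{-398984} + \frac{4226570}{\frac{2}{42427}} = \left(-635865\right) \left(- \frac{1}{398984}\right) + 4226570 \cdot \frac{42427}{2} = \frac{635865}{398984} + 89660342695 = \frac{35773042170457745}{398984}$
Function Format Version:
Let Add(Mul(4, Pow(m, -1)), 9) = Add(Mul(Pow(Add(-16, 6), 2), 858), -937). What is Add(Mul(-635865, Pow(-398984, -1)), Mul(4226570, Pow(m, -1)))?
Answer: Rational(35773042170457745, 398984) ≈ 8.9660e+10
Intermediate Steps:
m = Rational(2, 42427) (m = Mul(4, Pow(Add(-9, Add(Mul(Pow(Add(-16, 6), 2), 858), -937)), -1)) = Mul(4, Pow(Add(-9, Add(Mul(Pow(-10, 2), 858), -937)), -1)) = Mul(4, Pow(Add(-9, Add(Mul(100, 858), -937)), -1)) = Mul(4, Pow(Add(-9, Add(85800, -937)), -1)) = Mul(4, Pow(Add(-9, 84863), -1)) = Mul(4, Pow(84854, -1)) = Mul(4, Rational(1, 84854)) = Rational(2, 42427) ≈ 4.7140e-5)
Add(Mul(-635865, Pow(-398984, -1)), Mul(4226570, Pow(m, -1))) = Add(Mul(-635865, Pow(-398984, -1)), Mul(4226570, Pow(Rational(2, 42427), -1))) = Add(Mul(-635865, Rational(-1, 398984)), Mul(4226570, Rational(42427, 2))) = Add(Rational(635865, 398984), 89660342695) = Rational(35773042170457745, 398984)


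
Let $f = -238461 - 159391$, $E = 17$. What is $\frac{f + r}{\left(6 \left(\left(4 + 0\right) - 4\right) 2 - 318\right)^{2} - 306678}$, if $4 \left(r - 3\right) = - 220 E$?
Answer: $\frac{66464}{34259} \approx 1.94$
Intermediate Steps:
$r = -932$ ($r = 3 + \frac{\left(-220\right) 17}{4} = 3 + \frac{1}{4} \left(-3740\right) = 3 - 935 = -932$)
$f = -397852$
$\frac{f + r}{\left(6 \left(\left(4 + 0\right) - 4\right) 2 - 318\right)^{2} - 306678} = \frac{-397852 - 932}{\left(6 \left(\left(4 + 0\right) - 4\right) 2 - 318\right)^{2} - 306678} = - \frac{398784}{\left(6 \left(4 - 4\right) 2 - 318\right)^{2} - 306678} = - \frac{398784}{\left(6 \cdot 0 \cdot 2 - 318\right)^{2} - 306678} = - \frac{398784}{\left(0 \cdot 2 - 318\right)^{2} - 306678} = - \frac{398784}{\left(0 - 318\right)^{2} - 306678} = - \frac{398784}{\left(-318\right)^{2} - 306678} = - \frac{398784}{101124 - 306678} = - \frac{398784}{-205554} = \left(-398784\right) \left(- \frac{1}{205554}\right) = \frac{66464}{34259}$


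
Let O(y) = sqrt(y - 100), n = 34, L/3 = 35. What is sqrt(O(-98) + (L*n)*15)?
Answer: sqrt(53550 + 3*I*sqrt(22)) ≈ 231.41 + 0.03*I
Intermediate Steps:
L = 105 (L = 3*35 = 105)
O(y) = sqrt(-100 + y)
sqrt(O(-98) + (L*n)*15) = sqrt(sqrt(-100 - 98) + (105*34)*15) = sqrt(sqrt(-198) + 3570*15) = sqrt(3*I*sqrt(22) + 53550) = sqrt(53550 + 3*I*sqrt(22))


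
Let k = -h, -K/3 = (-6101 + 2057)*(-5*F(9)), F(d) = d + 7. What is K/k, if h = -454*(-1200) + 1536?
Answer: 3370/1897 ≈ 1.7765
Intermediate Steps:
F(d) = 7 + d
h = 546336 (h = 544800 + 1536 = 546336)
K = -970560 (K = -3*(-6101 + 2057)*(-5*(7 + 9)) = -(-12132)*(-5*16) = -(-12132)*(-80) = -3*323520 = -970560)
k = -546336 (k = -1*546336 = -546336)
K/k = -970560/(-546336) = -970560*(-1/546336) = 3370/1897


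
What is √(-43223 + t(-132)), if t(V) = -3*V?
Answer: I*√42827 ≈ 206.95*I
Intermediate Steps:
√(-43223 + t(-132)) = √(-43223 - 3*(-132)) = √(-43223 + 396) = √(-42827) = I*√42827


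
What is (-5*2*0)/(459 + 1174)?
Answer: 0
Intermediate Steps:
(-5*2*0)/(459 + 1174) = -10*0/1633 = 0*(1/1633) = 0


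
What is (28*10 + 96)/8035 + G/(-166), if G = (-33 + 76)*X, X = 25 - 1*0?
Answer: -8575209/1333810 ≈ -6.4291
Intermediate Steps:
X = 25 (X = 25 + 0 = 25)
G = 1075 (G = (-33 + 76)*25 = 43*25 = 1075)
(28*10 + 96)/8035 + G/(-166) = (28*10 + 96)/8035 + 1075/(-166) = (280 + 96)*(1/8035) + 1075*(-1/166) = 376*(1/8035) - 1075/166 = 376/8035 - 1075/166 = -8575209/1333810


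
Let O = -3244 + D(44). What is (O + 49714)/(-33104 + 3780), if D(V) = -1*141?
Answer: -46329/29324 ≈ -1.5799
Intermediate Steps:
D(V) = -141
O = -3385 (O = -3244 - 141 = -3385)
(O + 49714)/(-33104 + 3780) = (-3385 + 49714)/(-33104 + 3780) = 46329/(-29324) = 46329*(-1/29324) = -46329/29324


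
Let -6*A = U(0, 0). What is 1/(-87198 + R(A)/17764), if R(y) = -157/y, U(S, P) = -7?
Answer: -62174/5421448923 ≈ -1.1468e-5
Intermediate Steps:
A = 7/6 (A = -⅙*(-7) = 7/6 ≈ 1.1667)
1/(-87198 + R(A)/17764) = 1/(-87198 - 157/7/6/17764) = 1/(-87198 - 157*6/7*(1/17764)) = 1/(-87198 - 942/7*1/17764) = 1/(-87198 - 471/62174) = 1/(-5421448923/62174) = -62174/5421448923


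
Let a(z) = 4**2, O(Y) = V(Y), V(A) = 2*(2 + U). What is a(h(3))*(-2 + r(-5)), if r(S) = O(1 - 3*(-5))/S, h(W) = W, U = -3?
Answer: -128/5 ≈ -25.600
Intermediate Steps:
V(A) = -2 (V(A) = 2*(2 - 3) = 2*(-1) = -2)
O(Y) = -2
a(z) = 16
r(S) = -2/S
a(h(3))*(-2 + r(-5)) = 16*(-2 - 2/(-5)) = 16*(-2 - 2*(-1/5)) = 16*(-2 + 2/5) = 16*(-8/5) = -128/5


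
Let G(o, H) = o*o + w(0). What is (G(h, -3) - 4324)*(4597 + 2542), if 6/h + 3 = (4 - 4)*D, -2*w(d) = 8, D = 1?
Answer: -30869036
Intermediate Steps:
w(d) = -4 (w(d) = -½*8 = -4)
h = -2 (h = 6/(-3 + (4 - 4)*1) = 6/(-3 + 0*1) = 6/(-3 + 0) = 6/(-3) = 6*(-⅓) = -2)
G(o, H) = -4 + o² (G(o, H) = o*o - 4 = o² - 4 = -4 + o²)
(G(h, -3) - 4324)*(4597 + 2542) = ((-4 + (-2)²) - 4324)*(4597 + 2542) = ((-4 + 4) - 4324)*7139 = (0 - 4324)*7139 = -4324*7139 = -30869036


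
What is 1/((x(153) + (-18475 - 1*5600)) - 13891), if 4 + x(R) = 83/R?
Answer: -153/5809327 ≈ -2.6337e-5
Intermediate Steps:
x(R) = -4 + 83/R
1/((x(153) + (-18475 - 1*5600)) - 13891) = 1/(((-4 + 83/153) + (-18475 - 1*5600)) - 13891) = 1/(((-4 + 83*(1/153)) + (-18475 - 5600)) - 13891) = 1/(((-4 + 83/153) - 24075) - 13891) = 1/((-529/153 - 24075) - 13891) = 1/(-3684004/153 - 13891) = 1/(-5809327/153) = -153/5809327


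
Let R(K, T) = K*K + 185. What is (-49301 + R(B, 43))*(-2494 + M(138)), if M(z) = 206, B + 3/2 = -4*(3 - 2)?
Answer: 112308196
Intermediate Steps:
B = -11/2 (B = -3/2 - 4*(3 - 2) = -3/2 - 4*1 = -3/2 - 4 = -11/2 ≈ -5.5000)
R(K, T) = 185 + K² (R(K, T) = K² + 185 = 185 + K²)
(-49301 + R(B, 43))*(-2494 + M(138)) = (-49301 + (185 + (-11/2)²))*(-2494 + 206) = (-49301 + (185 + 121/4))*(-2288) = (-49301 + 861/4)*(-2288) = -196343/4*(-2288) = 112308196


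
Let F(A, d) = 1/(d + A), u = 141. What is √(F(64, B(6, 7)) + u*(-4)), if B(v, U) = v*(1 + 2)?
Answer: I*√3792254/82 ≈ 23.748*I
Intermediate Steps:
B(v, U) = 3*v (B(v, U) = v*3 = 3*v)
F(A, d) = 1/(A + d)
√(F(64, B(6, 7)) + u*(-4)) = √(1/(64 + 3*6) + 141*(-4)) = √(1/(64 + 18) - 564) = √(1/82 - 564) = √(-46247/82) = I*√3792254/82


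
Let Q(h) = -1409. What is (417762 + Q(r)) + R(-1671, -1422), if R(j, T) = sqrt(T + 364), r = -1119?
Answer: 416353 + 23*I*sqrt(2) ≈ 4.1635e+5 + 32.527*I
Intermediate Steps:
R(j, T) = sqrt(364 + T)
(417762 + Q(r)) + R(-1671, -1422) = (417762 - 1409) + sqrt(364 - 1422) = 416353 + sqrt(-1058) = 416353 + 23*I*sqrt(2)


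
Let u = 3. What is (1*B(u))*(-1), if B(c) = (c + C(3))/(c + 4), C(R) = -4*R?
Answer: 9/7 ≈ 1.2857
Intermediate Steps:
B(c) = (-12 + c)/(4 + c) (B(c) = (c - 4*3)/(c + 4) = (c - 12)/(4 + c) = (-12 + c)/(4 + c))
(1*B(u))*(-1) = (1*((-12 + 3)/(4 + 3)))*(-1) = (1*(-9/7))*(-1) = -9/7*(-1) = 9/7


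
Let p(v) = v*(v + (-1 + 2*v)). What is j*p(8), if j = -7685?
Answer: -1414040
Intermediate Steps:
p(v) = v*(-1 + 3*v)
j*p(8) = -61480*(-1 + 3*8) = -61480*(-1 + 24) = -61480*23 = -7685*184 = -1414040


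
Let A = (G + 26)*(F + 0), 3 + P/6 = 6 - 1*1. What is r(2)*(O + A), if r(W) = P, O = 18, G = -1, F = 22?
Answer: 6816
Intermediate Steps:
P = 12 (P = -18 + 6*(6 - 1*1) = -18 + 6*(6 - 1) = -18 + 6*5 = -18 + 30 = 12)
A = 550 (A = (-1 + 26)*(22 + 0) = 25*22 = 550)
r(W) = 12
r(2)*(O + A) = 12*(18 + 550) = 12*568 = 6816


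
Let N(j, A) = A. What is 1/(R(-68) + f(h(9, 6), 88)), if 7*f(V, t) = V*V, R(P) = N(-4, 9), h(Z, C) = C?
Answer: 7/99 ≈ 0.070707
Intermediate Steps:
R(P) = 9
f(V, t) = V²/7 (f(V, t) = (V*V)/7 = V²/7)
1/(R(-68) + f(h(9, 6), 88)) = 1/(9 + (⅐)*6²) = 1/(9 + (⅐)*36) = 1/(9 + 36/7) = 1/(99/7) = 7/99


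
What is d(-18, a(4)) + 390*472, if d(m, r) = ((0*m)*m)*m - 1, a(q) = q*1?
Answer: 184079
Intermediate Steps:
a(q) = q
d(m, r) = -1 (d(m, r) = (0*m)*m - 1 = 0*m - 1 = 0 - 1 = -1)
d(-18, a(4)) + 390*472 = -1 + 390*472 = -1 + 184080 = 184079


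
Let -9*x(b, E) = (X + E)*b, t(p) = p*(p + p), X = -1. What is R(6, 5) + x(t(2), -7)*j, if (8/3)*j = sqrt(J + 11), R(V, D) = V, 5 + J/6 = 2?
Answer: 6 + 8*I*sqrt(7)/3 ≈ 6.0 + 7.0553*I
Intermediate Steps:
J = -18 (J = -30 + 6*2 = -30 + 12 = -18)
j = 3*I*sqrt(7)/8 (j = 3*sqrt(-18 + 11)/8 = 3*sqrt(-7)/8 = 3*(I*sqrt(7))/8 = 3*I*sqrt(7)/8 ≈ 0.99216*I)
t(p) = 2*p**2 (t(p) = p*(2*p) = 2*p**2)
x(b, E) = -b*(-1 + E)/9 (x(b, E) = -(-1 + E)*b/9 = -b*(-1 + E)/9)
R(6, 5) + x(t(2), -7)*j = 6 + ((2*2**2)*(1 - 1*(-7))/9)*(3*I*sqrt(7)/8) = 6 + ((2*4)*(1 + 7)/9)*(3*I*sqrt(7)/8) = 6 + ((1/9)*8*8)*(3*I*sqrt(7)/8) = 6 + 64*(3*I*sqrt(7)/8)/9 = 6 + 8*I*sqrt(7)/3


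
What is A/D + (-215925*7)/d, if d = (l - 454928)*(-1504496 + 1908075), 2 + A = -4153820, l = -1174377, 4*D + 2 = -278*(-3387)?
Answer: -273135893562015899/15478541250973262 ≈ -17.646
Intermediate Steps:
D = 235396 (D = -1/2 + (-278*(-3387))/4 = -1/2 + (1/4)*941586 = -1/2 + 470793/2 = 235396)
A = -4153822 (A = -2 - 4153820 = -4153822)
d = -657553282595 (d = (-1174377 - 454928)*(-1504496 + 1908075) = -1629305*403579 = -657553282595)
A/D + (-215925*7)/d = -4153822/235396 - 215925*7/(-657553282595) = -4153822*1/235396 - 1511475*(-1/657553282595) = -2076911/117698 + 302295/131510656519 = -273135893562015899/15478541250973262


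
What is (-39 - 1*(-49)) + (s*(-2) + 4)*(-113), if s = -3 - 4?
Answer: -2024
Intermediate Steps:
s = -7
(-39 - 1*(-49)) + (s*(-2) + 4)*(-113) = (-39 - 1*(-49)) + (-7*(-2) + 4)*(-113) = (-39 + 49) + (14 + 4)*(-113) = 10 + 18*(-113) = 10 - 2034 = -2024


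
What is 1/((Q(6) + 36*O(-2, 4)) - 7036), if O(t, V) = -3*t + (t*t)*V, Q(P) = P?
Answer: -1/6238 ≈ -0.00016031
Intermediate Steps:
O(t, V) = -3*t + V*t² (O(t, V) = -3*t + t²*V = -3*t + V*t²)
1/((Q(6) + 36*O(-2, 4)) - 7036) = 1/((6 + 36*(-2*(-3 + 4*(-2)))) - 7036) = 1/((6 + 36*(-2*(-3 - 8))) - 7036) = 1/((6 + 36*(-2*(-11))) - 7036) = 1/((6 + 36*22) - 7036) = 1/((6 + 792) - 7036) = 1/(798 - 7036) = 1/(-6238) = -1/6238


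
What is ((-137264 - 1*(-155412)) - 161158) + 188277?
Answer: 45267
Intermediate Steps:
((-137264 - 1*(-155412)) - 161158) + 188277 = ((-137264 + 155412) - 161158) + 188277 = (18148 - 161158) + 188277 = -143010 + 188277 = 45267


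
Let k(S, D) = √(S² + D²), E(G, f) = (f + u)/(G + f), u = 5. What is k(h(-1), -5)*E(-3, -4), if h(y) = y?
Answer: -√26/7 ≈ -0.72843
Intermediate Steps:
E(G, f) = (5 + f)/(G + f) (E(G, f) = (f + 5)/(G + f) = (5 + f)/(G + f))
k(S, D) = √(D² + S²)
k(h(-1), -5)*E(-3, -4) = √((-5)² + (-1)²)*((5 - 4)/(-3 - 4)) = √(25 + 1)*(1/(-7)) = √26*(-⅐*1) = √26*(-⅐) = -√26/7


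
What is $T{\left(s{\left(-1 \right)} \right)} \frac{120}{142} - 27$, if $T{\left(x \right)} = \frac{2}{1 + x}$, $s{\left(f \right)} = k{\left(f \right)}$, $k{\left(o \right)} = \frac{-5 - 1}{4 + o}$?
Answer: $- \frac{2037}{71} \approx -28.69$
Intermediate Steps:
$k{\left(o \right)} = - \frac{6}{4 + o}$
$s{\left(f \right)} = - \frac{6}{4 + f}$
$T{\left(s{\left(-1 \right)} \right)} \frac{120}{142} - 27 = \frac{2}{1 - \frac{6}{4 - 1}} \cdot \frac{120}{142} - 27 = \frac{2}{1 - \frac{6}{3}} \cdot 120 \cdot \frac{1}{142} - 27 = \frac{2}{1 - 2} \cdot \frac{60}{71} - 27 = \frac{2}{-1} \cdot \frac{60}{71} - 27 = 2 \left(-1\right) \frac{60}{71} - 27 = \left(-2\right) \frac{60}{71} - 27 = - \frac{120}{71} - 27 = - \frac{2037}{71}$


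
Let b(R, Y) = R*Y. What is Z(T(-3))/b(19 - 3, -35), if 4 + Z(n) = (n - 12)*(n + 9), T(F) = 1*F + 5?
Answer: 57/280 ≈ 0.20357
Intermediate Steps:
T(F) = 5 + F (T(F) = F + 5 = 5 + F)
Z(n) = -4 + (-12 + n)*(9 + n) (Z(n) = -4 + (n - 12)*(n + 9) = -4 + (-12 + n)*(9 + n))
Z(T(-3))/b(19 - 3, -35) = (-112 + (5 - 3)² - 3*(5 - 3))/(((19 - 3)*(-35))) = (-112 + 2² - 3*2)/((16*(-35))) = (-112 + 4 - 6)/(-560) = -114*(-1/560) = 57/280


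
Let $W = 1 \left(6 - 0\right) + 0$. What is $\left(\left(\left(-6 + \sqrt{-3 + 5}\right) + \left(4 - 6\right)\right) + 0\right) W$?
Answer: $-48 + 6 \sqrt{2} \approx -39.515$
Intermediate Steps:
$W = 6$ ($W = 1 \left(6 + 0\right) + 0 = 1 \cdot 6 + 0 = 6 + 0 = 6$)
$\left(\left(\left(-6 + \sqrt{-3 + 5}\right) + \left(4 - 6\right)\right) + 0\right) W = \left(\left(\left(-6 + \sqrt{-3 + 5}\right) + \left(4 - 6\right)\right) + 0\right) 6 = \left(\left(\left(-6 + \sqrt{2}\right) + \left(4 - 6\right)\right) + 0\right) 6 = \left(\left(\left(-6 + \sqrt{2}\right) - 2\right) + 0\right) 6 = \left(\left(-8 + \sqrt{2}\right) + 0\right) 6 = \left(-8 + \sqrt{2}\right) 6 = -48 + 6 \sqrt{2}$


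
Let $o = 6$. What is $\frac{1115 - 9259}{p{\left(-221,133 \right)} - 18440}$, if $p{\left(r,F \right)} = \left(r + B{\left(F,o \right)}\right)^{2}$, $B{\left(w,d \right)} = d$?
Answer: $- \frac{8144}{27785} \approx -0.29311$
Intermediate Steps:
$p{\left(r,F \right)} = \left(6 + r\right)^{2}$ ($p{\left(r,F \right)} = \left(r + 6\right)^{2} = \left(6 + r\right)^{2}$)
$\frac{1115 - 9259}{p{\left(-221,133 \right)} - 18440} = \frac{1115 - 9259}{\left(6 - 221\right)^{2} - 18440} = - \frac{8144}{\left(-215\right)^{2} - 18440} = - \frac{8144}{46225 - 18440} = - \frac{8144}{27785}$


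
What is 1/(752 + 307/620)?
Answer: 620/466547 ≈ 0.0013289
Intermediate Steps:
1/(752 + 307/620) = 1/(466547/620) = 620/466547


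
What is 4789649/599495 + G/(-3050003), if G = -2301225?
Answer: 15988016700322/1828461548485 ≈ 8.7440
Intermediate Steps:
4789649/599495 + G/(-3050003) = 4789649/599495 - 2301225/(-3050003) = 4789649*(1/599495) - 2301225*(-1/3050003) = 4789649/599495 + 2301225/3050003 = 15988016700322/1828461548485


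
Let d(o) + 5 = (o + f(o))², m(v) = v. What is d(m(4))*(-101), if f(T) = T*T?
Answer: -39895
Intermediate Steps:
f(T) = T²
d(o) = -5 + (o + o²)²
d(m(4))*(-101) = (-5 + 4²*(1 + 4)²)*(-101) = (-5 + 16*5²)*(-101) = (-5 + 16*25)*(-101) = (-5 + 400)*(-101) = 395*(-101) = -39895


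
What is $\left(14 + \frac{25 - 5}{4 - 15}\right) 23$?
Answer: $\frac{3082}{11} \approx 280.18$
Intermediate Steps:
$\left(14 + \frac{25 - 5}{4 - 15}\right) 23 = \left(14 + \frac{20}{-11}\right) 23 = \left(14 + 20 \left(- \frac{1}{11}\right)\right) 23 = \left(14 - \frac{20}{11}\right) 23 = \frac{134}{11} \cdot 23 = \frac{3082}{11}$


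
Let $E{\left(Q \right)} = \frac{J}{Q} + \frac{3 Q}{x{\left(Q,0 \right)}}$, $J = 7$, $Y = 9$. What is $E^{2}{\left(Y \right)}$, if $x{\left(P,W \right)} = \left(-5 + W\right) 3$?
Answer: $\frac{2116}{2025} \approx 1.0449$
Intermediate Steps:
$x{\left(P,W \right)} = -15 + 3 W$
$E{\left(Q \right)} = \frac{7}{Q} - \frac{Q}{5}$ ($E{\left(Q \right)} = \frac{7}{Q} + \frac{3 Q}{-15 + 3 \cdot 0} = \frac{7}{Q} + \frac{3 Q}{-15 + 0} = \frac{7}{Q} + \frac{3 Q}{-15} = \frac{7}{Q} + 3 Q \left(- \frac{1}{15}\right) = \frac{7}{Q} - \frac{Q}{5}$)
$E^{2}{\left(Y \right)} = \left(\frac{7}{9} - \frac{9}{5}\right)^{2} = \left(- \frac{46}{45}\right)^{2} = \frac{2116}{2025}$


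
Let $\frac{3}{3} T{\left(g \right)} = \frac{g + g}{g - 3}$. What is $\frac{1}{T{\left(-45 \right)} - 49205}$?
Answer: $- \frac{8}{393625} \approx -2.0324 \cdot 10^{-5}$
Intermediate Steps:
$T{\left(g \right)} = \frac{2 g}{-3 + g}$ ($T{\left(g \right)} = \frac{g + g}{g - 3} = \frac{2 g}{-3 + g}$)
$\frac{1}{T{\left(-45 \right)} - 49205} = \frac{1}{2 \left(-45\right) \frac{1}{-3 - 45} - 49205} = \frac{1}{2 \left(-45\right) \frac{1}{-48} - 49205} = \frac{1}{2 \left(-45\right) \left(- \frac{1}{48}\right) - 49205} = \frac{1}{\frac{15}{8} - 49205} = \frac{1}{- \frac{393625}{8}} = - \frac{8}{393625}$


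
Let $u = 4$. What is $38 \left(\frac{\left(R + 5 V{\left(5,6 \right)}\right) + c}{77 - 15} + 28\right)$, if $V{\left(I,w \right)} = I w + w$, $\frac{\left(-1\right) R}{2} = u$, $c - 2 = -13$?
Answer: $\frac{36043}{31} \approx 1162.7$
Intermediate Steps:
$c = -11$ ($c = 2 - 13 = -11$)
$R = -8$ ($R = \left(-2\right) 4 = -8$)
$V{\left(I,w \right)} = w + I w$
$38 \left(\frac{\left(R + 5 V{\left(5,6 \right)}\right) + c}{77 - 15} + 28\right) = 38 \left(\frac{\left(-8 + 5 \cdot 6 \left(1 + 5\right)\right) - 11}{77 - 15} + 28\right) = 38 \left(\frac{\left(-8 + 5 \cdot 6 \cdot 6\right) - 11}{62} + 28\right) = 38 \left(\left(\left(-8 + 5 \cdot 36\right) - 11\right) \frac{1}{62} + 28\right) = 38 \left(\left(\left(-8 + 180\right) - 11\right) \frac{1}{62} + 28\right) = 38 \left(\left(172 - 11\right) \frac{1}{62} + 28\right) = 38 \left(161 \cdot \frac{1}{62} + 28\right) = 38 \left(\frac{161}{62} + 28\right) = 38 \cdot \frac{1897}{62} = \frac{36043}{31}$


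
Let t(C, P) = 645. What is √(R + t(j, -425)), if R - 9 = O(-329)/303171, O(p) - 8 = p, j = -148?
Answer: √6678975467747/101057 ≈ 25.573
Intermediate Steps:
O(p) = 8 + p
R = 909406/101057 (R = 9 + (8 - 329)/303171 = 9 - 321*1/303171 = 9 - 107/101057 = 909406/101057 ≈ 8.9989)
√(R + t(j, -425)) = √(909406/101057 + 645) = √(66091171/101057) = √6678975467747/101057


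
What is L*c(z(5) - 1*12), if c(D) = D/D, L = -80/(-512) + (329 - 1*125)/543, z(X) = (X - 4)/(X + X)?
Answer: 3081/5792 ≈ 0.53194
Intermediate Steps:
z(X) = (-4 + X)/(2*X) (z(X) = (-4 + X)/((2*X)) = (-4 + X)*(1/(2*X)) = (-4 + X)/(2*X))
L = 3081/5792 (L = -80*(-1/512) + (329 - 125)*(1/543) = 5/32 + 204*(1/543) = 5/32 + 68/181 = 3081/5792 ≈ 0.53194)
c(D) = 1
L*c(z(5) - 1*12) = (3081/5792)*1 = 3081/5792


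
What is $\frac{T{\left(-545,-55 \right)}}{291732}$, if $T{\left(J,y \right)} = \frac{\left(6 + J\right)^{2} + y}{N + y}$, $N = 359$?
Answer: $\frac{48411}{14781088} \approx 0.0032752$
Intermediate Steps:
$T{\left(J,y \right)} = \frac{y + \left(6 + J\right)^{2}}{359 + y}$ ($T{\left(J,y \right)} = \frac{\left(6 + J\right)^{2} + y}{359 + y} = \frac{y + \left(6 + J\right)^{2}}{359 + y}$)
$\frac{T{\left(-545,-55 \right)}}{291732} = \frac{\frac{1}{359 - 55} \left(-55 + \left(6 - 545\right)^{2}\right)}{291732} = \frac{-55 + \left(-539\right)^{2}}{304} \cdot \frac{1}{291732} = \frac{-55 + 290521}{304} \cdot \frac{1}{291732} = \frac{1}{304} \cdot 290466 \cdot \frac{1}{291732} = \frac{145233}{152} \cdot \frac{1}{291732} = \frac{48411}{14781088}$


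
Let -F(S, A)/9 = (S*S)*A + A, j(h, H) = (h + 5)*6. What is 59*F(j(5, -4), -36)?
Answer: 68836716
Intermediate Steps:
j(h, H) = 30 + 6*h (j(h, H) = (5 + h)*6 = 30 + 6*h)
F(S, A) = -9*A - 9*A*S² (F(S, A) = -9*((S*S)*A + A) = -9*(S²*A + A) = -9*(A*S² + A) = -9*(A + A*S²) = -9*A - 9*A*S²)
59*F(j(5, -4), -36) = 59*(-9*(-36)*(1 + (30 + 6*5)²)) = 59*(-9*(-36)*(1 + (30 + 30)²)) = 59*(-9*(-36)*(1 + 60²)) = 59*(-9*(-36)*(1 + 3600)) = 59*(-9*(-36)*3601) = 59*1166724 = 68836716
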